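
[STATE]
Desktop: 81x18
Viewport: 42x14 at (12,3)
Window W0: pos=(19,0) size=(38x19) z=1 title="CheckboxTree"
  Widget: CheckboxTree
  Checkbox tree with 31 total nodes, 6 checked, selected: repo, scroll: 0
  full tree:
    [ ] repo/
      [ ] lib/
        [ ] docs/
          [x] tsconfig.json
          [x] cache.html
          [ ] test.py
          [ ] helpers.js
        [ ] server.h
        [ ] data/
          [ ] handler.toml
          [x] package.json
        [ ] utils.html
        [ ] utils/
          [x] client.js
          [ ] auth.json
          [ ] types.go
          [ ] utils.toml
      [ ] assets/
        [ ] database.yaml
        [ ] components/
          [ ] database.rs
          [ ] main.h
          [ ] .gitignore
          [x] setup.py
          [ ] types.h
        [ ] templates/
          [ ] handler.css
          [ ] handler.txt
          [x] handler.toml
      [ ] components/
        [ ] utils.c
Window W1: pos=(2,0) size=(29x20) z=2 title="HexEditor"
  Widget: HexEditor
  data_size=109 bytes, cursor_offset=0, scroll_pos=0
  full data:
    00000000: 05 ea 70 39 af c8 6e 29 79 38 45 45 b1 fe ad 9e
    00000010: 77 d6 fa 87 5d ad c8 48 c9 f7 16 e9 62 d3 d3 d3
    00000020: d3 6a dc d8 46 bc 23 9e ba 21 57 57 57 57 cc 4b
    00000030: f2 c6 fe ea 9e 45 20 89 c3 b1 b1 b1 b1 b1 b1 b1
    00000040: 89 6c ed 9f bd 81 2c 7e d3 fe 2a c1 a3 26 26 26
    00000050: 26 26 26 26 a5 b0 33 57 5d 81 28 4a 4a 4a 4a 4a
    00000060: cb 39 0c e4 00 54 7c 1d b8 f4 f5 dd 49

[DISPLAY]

 05 ea 70 39 af c8┃                       
 77 d6 fa 87 5d ad┃                       
 d3 6a dc d8 46 bc┃cs/                    
 f2 c6 fe ea 9e 45┃tsconfig.json          
 89 6c ed 9f bd 81┃cache.html             
 26 26 26 26 a5 b0┃test.py                
 cb 39 0c e4 00 54┃helpers.js             
                  ┃rver.h                 
                  ┃ta/                    
                  ┃handler.toml           
                  ┃package.json           
                  ┃ils.html               
                  ┃ils/                   
                  ┃client.js              


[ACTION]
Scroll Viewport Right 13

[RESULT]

af c8┃                         ┃          
5d ad┃                         ┃          
46 bc┃cs/                      ┃          
9e 45┃tsconfig.json            ┃          
bd 81┃cache.html               ┃          
a5 b0┃test.py                  ┃          
00 54┃helpers.js               ┃          
     ┃rver.h                   ┃          
     ┃ta/                      ┃          
     ┃handler.toml             ┃          
     ┃package.json             ┃          
     ┃ils.html                 ┃          
     ┃ils/                     ┃          
     ┃client.js                ┃          


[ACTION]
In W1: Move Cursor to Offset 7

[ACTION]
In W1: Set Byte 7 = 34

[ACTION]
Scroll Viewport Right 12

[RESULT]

                   ┃                      
                   ┃                      
                   ┃                      
ig.json            ┃                      
html               ┃                      
y                  ┃                      
s.js               ┃                      
                   ┃                      
                   ┃                      
r.toml             ┃                      
e.json             ┃                      
ml                 ┃                      
                   ┃                      
.js                ┃                      


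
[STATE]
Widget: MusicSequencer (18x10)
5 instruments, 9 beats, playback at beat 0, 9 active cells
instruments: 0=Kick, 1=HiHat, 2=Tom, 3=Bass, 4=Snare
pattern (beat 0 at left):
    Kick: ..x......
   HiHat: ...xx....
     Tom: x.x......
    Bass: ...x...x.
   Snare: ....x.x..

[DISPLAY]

      ▼12345678   
  Kick··█······   
 HiHat···██····   
   Tom█·█······   
  Bass···█···█·   
 Snare····█·█··   
                  
                  
                  
                  


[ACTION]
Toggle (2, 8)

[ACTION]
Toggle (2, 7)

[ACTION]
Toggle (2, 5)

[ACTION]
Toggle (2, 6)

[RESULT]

      ▼12345678   
  Kick··█······   
 HiHat···██····   
   Tom█·█··████   
  Bass···█···█·   
 Snare····█·█··   
                  
                  
                  
                  


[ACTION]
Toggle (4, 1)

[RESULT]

      ▼12345678   
  Kick··█······   
 HiHat···██····   
   Tom█·█··████   
  Bass···█···█·   
 Snare·█··█·█··   
                  
                  
                  
                  


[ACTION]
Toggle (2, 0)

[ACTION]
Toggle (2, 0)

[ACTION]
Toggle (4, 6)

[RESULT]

      ▼12345678   
  Kick··█······   
 HiHat···██····   
   Tom█·█··████   
  Bass···█···█·   
 Snare·█··█····   
                  
                  
                  
                  


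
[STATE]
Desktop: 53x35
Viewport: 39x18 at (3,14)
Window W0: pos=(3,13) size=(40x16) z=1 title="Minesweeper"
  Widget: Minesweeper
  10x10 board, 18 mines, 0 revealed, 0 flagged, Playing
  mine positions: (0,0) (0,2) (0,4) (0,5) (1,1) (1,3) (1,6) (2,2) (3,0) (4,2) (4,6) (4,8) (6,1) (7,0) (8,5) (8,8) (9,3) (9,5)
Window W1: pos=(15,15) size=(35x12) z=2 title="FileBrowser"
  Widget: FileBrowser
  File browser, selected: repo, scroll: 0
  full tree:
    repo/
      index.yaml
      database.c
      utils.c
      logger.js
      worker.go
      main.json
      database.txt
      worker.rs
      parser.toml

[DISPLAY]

┃ Minesweeper                          
┠───────────┏━━━━━━━━━━━━━━━━━━━━━━━━━━
┃■■■■■■■■■■ ┃ FileBrowser              
┃■■■■■■■■■■ ┠──────────────────────────
┃■■■■■■■■■■ ┃> [-] repo/               
┃■■■■■■■■■■ ┃    index.yaml            
┃■■■■■■■■■■ ┃    database.c            
┃■■■■■■■■■■ ┃    utils.c               
┃■■■■■■■■■■ ┃    logger.js             
┃■■■■■■■■■■ ┃    worker.go             
┃■■■■■■■■■■ ┃    main.json             
┃■■■■■■■■■■ ┃    database.txt          
┃           ┗━━━━━━━━━━━━━━━━━━━━━━━━━━
┃                                      
┗━━━━━━━━━━━━━━━━━━━━━━━━━━━━━━━━━━━━━━
                                       
                                       
                                       


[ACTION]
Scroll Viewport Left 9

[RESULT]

   ┃ Minesweeper                       
   ┠───────────┏━━━━━━━━━━━━━━━━━━━━━━━
   ┃■■■■■■■■■■ ┃ FileBrowser           
   ┃■■■■■■■■■■ ┠───────────────────────
   ┃■■■■■■■■■■ ┃> [-] repo/            
   ┃■■■■■■■■■■ ┃    index.yaml         
   ┃■■■■■■■■■■ ┃    database.c         
   ┃■■■■■■■■■■ ┃    utils.c            
   ┃■■■■■■■■■■ ┃    logger.js          
   ┃■■■■■■■■■■ ┃    worker.go          
   ┃■■■■■■■■■■ ┃    main.json          
   ┃■■■■■■■■■■ ┃    database.txt       
   ┃           ┗━━━━━━━━━━━━━━━━━━━━━━━
   ┃                                   
   ┗━━━━━━━━━━━━━━━━━━━━━━━━━━━━━━━━━━━
                                       
                                       
                                       


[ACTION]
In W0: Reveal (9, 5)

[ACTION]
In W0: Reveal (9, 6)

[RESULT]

   ┃ Minesweeper                       
   ┠───────────┏━━━━━━━━━━━━━━━━━━━━━━━
   ┃✹■✹■✹✹■■■■ ┃ FileBrowser           
   ┃■✹■✹■■✹■■■ ┠───────────────────────
   ┃■■✹■■■■■■■ ┃> [-] repo/            
   ┃✹■■■■■■■■■ ┃    index.yaml         
   ┃■■✹■■■✹■✹■ ┃    database.c         
   ┃■■■■■■■■■■ ┃    utils.c            
   ┃■✹■■■■■■■■ ┃    logger.js          
   ┃✹■■■■■■■■■ ┃    worker.go          
   ┃■■■■■✹■■✹■ ┃    main.json          
   ┃■■■✹■✹■■■■ ┃    database.txt       
   ┃           ┗━━━━━━━━━━━━━━━━━━━━━━━
   ┃                                   
   ┗━━━━━━━━━━━━━━━━━━━━━━━━━━━━━━━━━━━
                                       
                                       
                                       


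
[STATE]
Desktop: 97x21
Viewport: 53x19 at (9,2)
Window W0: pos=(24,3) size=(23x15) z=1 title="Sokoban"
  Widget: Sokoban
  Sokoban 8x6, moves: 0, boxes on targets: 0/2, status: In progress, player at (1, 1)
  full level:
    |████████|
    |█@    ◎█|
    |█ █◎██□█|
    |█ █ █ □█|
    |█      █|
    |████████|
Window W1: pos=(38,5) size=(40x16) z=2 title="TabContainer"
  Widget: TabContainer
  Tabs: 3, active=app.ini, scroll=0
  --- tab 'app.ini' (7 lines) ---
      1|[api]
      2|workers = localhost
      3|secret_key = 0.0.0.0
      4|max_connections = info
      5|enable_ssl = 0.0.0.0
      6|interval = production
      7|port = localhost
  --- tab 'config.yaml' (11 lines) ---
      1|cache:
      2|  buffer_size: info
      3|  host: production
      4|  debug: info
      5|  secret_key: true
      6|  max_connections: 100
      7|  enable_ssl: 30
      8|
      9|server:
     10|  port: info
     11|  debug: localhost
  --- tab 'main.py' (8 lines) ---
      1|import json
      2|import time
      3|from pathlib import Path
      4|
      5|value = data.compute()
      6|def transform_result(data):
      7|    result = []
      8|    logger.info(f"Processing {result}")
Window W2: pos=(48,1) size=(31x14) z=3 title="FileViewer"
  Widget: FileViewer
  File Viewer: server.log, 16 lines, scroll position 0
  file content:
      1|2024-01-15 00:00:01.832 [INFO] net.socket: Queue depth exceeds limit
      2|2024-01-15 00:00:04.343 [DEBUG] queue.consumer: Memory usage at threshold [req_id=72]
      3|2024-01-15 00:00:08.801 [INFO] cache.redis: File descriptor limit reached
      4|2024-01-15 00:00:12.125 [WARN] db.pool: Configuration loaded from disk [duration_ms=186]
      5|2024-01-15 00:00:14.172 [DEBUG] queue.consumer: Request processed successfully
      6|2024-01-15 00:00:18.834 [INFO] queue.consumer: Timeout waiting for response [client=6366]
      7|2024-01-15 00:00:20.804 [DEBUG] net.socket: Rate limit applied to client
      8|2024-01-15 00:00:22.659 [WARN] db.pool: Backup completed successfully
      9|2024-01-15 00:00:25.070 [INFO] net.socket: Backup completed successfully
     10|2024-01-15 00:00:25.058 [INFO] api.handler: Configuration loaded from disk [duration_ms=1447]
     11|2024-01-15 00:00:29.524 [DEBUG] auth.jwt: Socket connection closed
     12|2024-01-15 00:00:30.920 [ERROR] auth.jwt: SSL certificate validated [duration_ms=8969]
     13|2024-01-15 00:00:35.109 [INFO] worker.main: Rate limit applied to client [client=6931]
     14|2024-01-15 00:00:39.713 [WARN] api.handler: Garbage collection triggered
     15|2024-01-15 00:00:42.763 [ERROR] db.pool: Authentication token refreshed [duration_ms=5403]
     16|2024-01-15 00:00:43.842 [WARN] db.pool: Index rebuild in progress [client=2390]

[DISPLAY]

                                       ┃ FileViewer  
               ┏━━━━━━━━━━━━━━━━━━━━━┓ ┠─────────────
               ┃ Sokoban             ┃ ┃2024-01-15 00
               ┠─────────────┏━━━━━━━━━┃2024-01-15 00
               ┃████████     ┃ TabConta┃2024-01-15 00
               ┃█@    ◎█     ┠─────────┃2024-01-15 00
               ┃█ █◎██□█     ┃[app.ini]┃2024-01-15 00
               ┃█ █ █ □█     ┃─────────┃2024-01-15 00
               ┃█      █     ┃[api]    ┃2024-01-15 00
               ┃████████     ┃workers =┃2024-01-15 00
               ┃Moves: 0  0/2┃secret_ke┃2024-01-15 00
               ┃             ┃max_conne┃2024-01-15 00
               ┃             ┃enable_ss┗━━━━━━━━━━━━━
               ┃             ┃interval = production  
               ┃             ┃port = localhost       
               ┗━━━━━━━━━━━━━┃                       
                             ┃                       
                             ┃                       
                             ┗━━━━━━━━━━━━━━━━━━━━━━━


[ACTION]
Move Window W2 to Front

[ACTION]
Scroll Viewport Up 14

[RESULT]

                                                     
                                       ┏━━━━━━━━━━━━━
                                       ┃ FileViewer  
               ┏━━━━━━━━━━━━━━━━━━━━━┓ ┠─────────────
               ┃ Sokoban             ┃ ┃2024-01-15 00
               ┠─────────────┏━━━━━━━━━┃2024-01-15 00
               ┃████████     ┃ TabConta┃2024-01-15 00
               ┃█@    ◎█     ┠─────────┃2024-01-15 00
               ┃█ █◎██□█     ┃[app.ini]┃2024-01-15 00
               ┃█ █ █ □█     ┃─────────┃2024-01-15 00
               ┃█      █     ┃[api]    ┃2024-01-15 00
               ┃████████     ┃workers =┃2024-01-15 00
               ┃Moves: 0  0/2┃secret_ke┃2024-01-15 00
               ┃             ┃max_conne┃2024-01-15 00
               ┃             ┃enable_ss┗━━━━━━━━━━━━━
               ┃             ┃interval = production  
               ┃             ┃port = localhost       
               ┗━━━━━━━━━━━━━┃                       
                             ┃                       


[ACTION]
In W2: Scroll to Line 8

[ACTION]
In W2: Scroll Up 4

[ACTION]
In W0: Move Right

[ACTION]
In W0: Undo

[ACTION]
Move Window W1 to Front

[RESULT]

                                                     
                                       ┏━━━━━━━━━━━━━
                                       ┃ FileViewer  
               ┏━━━━━━━━━━━━━━━━━━━━━┓ ┠─────────────
               ┃ Sokoban             ┃ ┃2024-01-15 00
               ┠─────────────┏━━━━━━━━━━━━━━━━━━━━━━━
               ┃████████     ┃ TabContainer          
               ┃█@    ◎█     ┠───────────────────────
               ┃█ █◎██□█     ┃[app.ini]│ config.yaml 
               ┃█ █ █ □█     ┃───────────────────────
               ┃█      █     ┃[api]                  
               ┃████████     ┃workers = localhost    
               ┃Moves: 0  0/2┃secret_key = 0.0.0.0   
               ┃             ┃max_connections = info 
               ┃             ┃enable_ssl = 0.0.0.0   
               ┃             ┃interval = production  
               ┃             ┃port = localhost       
               ┗━━━━━━━━━━━━━┃                       
                             ┃                       


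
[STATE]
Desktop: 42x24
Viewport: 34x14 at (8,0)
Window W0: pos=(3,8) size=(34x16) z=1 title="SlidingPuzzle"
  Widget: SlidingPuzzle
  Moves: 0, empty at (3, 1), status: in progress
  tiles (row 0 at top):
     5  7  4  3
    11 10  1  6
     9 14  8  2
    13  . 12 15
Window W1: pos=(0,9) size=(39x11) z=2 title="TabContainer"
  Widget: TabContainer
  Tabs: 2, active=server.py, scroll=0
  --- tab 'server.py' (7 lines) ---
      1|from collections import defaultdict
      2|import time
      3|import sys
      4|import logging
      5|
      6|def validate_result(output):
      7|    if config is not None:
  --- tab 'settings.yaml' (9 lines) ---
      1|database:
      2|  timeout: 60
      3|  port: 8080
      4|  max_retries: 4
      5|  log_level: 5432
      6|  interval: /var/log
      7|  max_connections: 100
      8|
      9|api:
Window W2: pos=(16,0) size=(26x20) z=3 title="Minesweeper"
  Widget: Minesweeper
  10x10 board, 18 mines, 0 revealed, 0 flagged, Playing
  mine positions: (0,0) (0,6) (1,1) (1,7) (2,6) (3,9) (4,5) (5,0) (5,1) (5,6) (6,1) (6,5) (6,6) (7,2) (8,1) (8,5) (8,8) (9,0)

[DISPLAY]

        ┏━━━━━━━━━━━━━━━━━━━━━━━━┓
        ┃ Minesweeper            ┃
        ┠────────────────────────┨
        ┃■■■■■■■■■■              ┃
        ┃■■■■■■■■■■              ┃
        ┃■■■■■■■■■■              ┃
        ┃■■■■■■■■■■              ┃
        ┃■■■■■■■■■■              ┃
━━━━━━━━┃■■■■■■■■■■              ┃
━━━━━━━━┃■■■■■■■■■■              ┃
tainer  ┃■■■■■■■■■■              ┃
────────┃■■■■■■■■■■              ┃
.py]│ se┃■■■■■■■■■■              ┃
────────┃                        ┃


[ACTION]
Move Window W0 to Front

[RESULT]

        ┏━━━━━━━━━━━━━━━━━━━━━━━━┓
        ┃ Minesweeper            ┃
        ┠────────────────────────┨
        ┃■■■■■■■■■■              ┃
        ┃■■■■■■■■■■              ┃
        ┃■■■■■■■■■■              ┃
        ┃■■■■■■■■■■              ┃
        ┃■■■■■■■■■■              ┃
━━━━━━━━━━━━━━━━━━━━━━━━━━━━┓    ┃
dingPuzzle                  ┃    ┃
────────────────────────────┨    ┃
─┬────┬────┬────┐           ┃    ┃
 │  7 │  4 │  3 │           ┃    ┃
─┼────┼────┼────┤           ┃    ┃


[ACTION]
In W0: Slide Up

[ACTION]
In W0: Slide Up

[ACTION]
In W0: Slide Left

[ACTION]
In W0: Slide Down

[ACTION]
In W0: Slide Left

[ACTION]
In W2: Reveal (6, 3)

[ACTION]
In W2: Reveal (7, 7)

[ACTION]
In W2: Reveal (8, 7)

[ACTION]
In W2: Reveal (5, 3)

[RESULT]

        ┏━━━━━━━━━━━━━━━━━━━━━━━━┓
        ┃ Minesweeper            ┃
        ┠────────────────────────┨
        ┃■■1  1■■■■              ┃
        ┃■■1  2■■■■              ┃
        ┃111  1■■■■              ┃
        ┃    12■■■■              ┃
        ┃221 1■■■■■              ┃
━━━━━━━━━━━━━━━━━━━━━━━━━━━━┓    ┃
dingPuzzle                  ┃    ┃
────────────────────────────┨    ┃
─┬────┬────┬────┐           ┃    ┃
 │  7 │  4 │  3 │           ┃    ┃
─┼────┼────┼────┤           ┃    ┃


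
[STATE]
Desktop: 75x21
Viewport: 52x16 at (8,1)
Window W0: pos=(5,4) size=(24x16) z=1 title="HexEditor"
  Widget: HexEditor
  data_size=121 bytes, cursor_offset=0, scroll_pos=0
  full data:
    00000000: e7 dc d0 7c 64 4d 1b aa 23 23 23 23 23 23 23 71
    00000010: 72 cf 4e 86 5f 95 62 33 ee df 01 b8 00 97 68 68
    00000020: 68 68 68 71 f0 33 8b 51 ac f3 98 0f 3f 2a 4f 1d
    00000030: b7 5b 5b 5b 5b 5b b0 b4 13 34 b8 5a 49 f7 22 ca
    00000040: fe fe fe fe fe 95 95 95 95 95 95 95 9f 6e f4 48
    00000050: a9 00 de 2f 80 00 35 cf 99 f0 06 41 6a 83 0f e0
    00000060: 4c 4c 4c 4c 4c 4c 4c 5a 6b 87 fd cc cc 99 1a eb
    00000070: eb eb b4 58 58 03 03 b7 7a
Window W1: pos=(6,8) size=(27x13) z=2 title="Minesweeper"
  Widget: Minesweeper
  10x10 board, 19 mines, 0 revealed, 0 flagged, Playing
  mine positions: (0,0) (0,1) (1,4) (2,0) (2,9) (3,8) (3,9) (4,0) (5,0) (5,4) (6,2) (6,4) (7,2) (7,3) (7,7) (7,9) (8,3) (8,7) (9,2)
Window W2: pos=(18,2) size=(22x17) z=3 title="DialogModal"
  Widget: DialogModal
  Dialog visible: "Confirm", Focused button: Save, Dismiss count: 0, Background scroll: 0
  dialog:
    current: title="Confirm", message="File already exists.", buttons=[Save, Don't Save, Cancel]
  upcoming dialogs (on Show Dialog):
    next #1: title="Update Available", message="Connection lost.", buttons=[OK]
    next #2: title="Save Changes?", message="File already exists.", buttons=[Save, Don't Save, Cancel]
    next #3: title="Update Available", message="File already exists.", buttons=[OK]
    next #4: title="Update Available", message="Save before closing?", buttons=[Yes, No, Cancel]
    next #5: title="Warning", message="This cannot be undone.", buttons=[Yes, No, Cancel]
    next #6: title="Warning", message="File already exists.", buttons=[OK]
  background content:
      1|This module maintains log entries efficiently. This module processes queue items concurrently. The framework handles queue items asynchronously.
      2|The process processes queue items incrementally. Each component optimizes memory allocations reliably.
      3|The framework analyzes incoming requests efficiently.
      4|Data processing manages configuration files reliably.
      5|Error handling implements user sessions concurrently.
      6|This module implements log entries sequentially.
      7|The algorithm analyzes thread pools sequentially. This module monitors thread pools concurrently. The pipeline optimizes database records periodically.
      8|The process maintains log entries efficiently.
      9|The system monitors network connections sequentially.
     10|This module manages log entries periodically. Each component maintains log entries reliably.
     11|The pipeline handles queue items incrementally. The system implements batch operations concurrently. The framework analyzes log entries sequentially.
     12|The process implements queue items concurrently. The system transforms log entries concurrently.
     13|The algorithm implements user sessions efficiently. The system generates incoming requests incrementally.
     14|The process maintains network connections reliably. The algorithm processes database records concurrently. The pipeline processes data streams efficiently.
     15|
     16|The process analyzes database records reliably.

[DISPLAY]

                                                    
          ┏━━━━━━━━━━━━━━━━━━━━┓                    
          ┃ DialogModal        ┃                    
━━━━━━━━━━┠────────────────────┨                    
exEditor  ┃This module maintain┃                    
──────────┃The process processe┃                    
000000  E7┃The framework analyz┃                    
━━━━━━━━━━┃Data processing mana┃                    
Minesweepe┃Er┌──────────────┐le┃                    
──────────┃Th│   Confirm    │en┃                    
■■■■■■■■■ ┃Th│File already e│yz┃                    
■■■■■■■■■ ┃Th│[Save]  Don't │in┃                    
■■■■■■■■■ ┃Th└──────────────┘s ┃                    
■■■■■■■■■ ┃This module manages ┃                    
■■■■■■■■■ ┃The pipeline handles┃                    
■■■■■■■■■ ┃The process implemen┃                    


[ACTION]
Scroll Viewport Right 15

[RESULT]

                                                    
━━━━━━━━━━━━━━━━┓                                   
logModal        ┃                                   
────────────────┨                                   
 module maintain┃                                   
process processe┃                                   
framework analyz┃                                   
 processing mana┃                                   
─────────────┐le┃                                   
  Confirm    │en┃                                   
ile already e│yz┃                                   
Save]  Don't │in┃                                   
─────────────┘s ┃                                   
 module manages ┃                                   
pipeline handles┃                                   
process implemen┃                                   


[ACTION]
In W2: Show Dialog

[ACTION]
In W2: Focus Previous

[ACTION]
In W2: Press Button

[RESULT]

                                                    
━━━━━━━━━━━━━━━━┓                                   
logModal        ┃                                   
────────────────┨                                   
 module maintain┃                                   
process processe┃                                   
framework analyz┃                                   
 processing mana┃                                   
r handling imple┃                                   
 module implemen┃                                   
algorithm analyz┃                                   
process maintain┃                                   
system monitors ┃                                   
 module manages ┃                                   
pipeline handles┃                                   
process implemen┃                                   


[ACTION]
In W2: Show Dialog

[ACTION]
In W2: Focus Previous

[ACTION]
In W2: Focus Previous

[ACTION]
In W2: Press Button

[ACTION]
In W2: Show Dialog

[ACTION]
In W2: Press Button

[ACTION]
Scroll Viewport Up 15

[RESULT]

                                                    
                                                    
━━━━━━━━━━━━━━━━┓                                   
logModal        ┃                                   
────────────────┨                                   
 module maintain┃                                   
process processe┃                                   
framework analyz┃                                   
 processing mana┃                                   
r handling imple┃                                   
 module implemen┃                                   
algorithm analyz┃                                   
process maintain┃                                   
system monitors ┃                                   
 module manages ┃                                   
pipeline handles┃                                   


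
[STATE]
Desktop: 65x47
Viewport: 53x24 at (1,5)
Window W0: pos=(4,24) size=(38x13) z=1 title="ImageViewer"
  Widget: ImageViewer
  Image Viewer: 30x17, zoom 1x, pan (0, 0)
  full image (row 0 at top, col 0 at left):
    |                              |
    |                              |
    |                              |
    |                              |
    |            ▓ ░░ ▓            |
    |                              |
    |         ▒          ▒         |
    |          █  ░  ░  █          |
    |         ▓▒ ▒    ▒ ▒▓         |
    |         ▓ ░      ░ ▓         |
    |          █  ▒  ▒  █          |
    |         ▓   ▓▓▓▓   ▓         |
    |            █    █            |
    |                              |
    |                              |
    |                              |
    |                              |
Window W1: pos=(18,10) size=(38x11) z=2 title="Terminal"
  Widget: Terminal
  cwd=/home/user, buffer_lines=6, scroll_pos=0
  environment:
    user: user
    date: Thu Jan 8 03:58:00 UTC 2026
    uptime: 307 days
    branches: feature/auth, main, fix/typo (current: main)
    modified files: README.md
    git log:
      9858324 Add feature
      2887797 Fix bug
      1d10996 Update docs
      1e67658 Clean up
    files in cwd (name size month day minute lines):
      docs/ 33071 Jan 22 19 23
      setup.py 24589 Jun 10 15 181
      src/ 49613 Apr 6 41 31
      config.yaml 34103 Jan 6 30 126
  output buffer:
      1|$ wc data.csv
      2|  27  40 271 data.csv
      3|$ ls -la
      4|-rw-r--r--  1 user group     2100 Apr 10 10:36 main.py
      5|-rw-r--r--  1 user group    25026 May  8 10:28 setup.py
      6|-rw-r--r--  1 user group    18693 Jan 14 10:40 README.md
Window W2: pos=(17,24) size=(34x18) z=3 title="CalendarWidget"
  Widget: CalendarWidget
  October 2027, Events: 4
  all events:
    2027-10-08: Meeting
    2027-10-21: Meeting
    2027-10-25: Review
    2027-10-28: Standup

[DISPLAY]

                                                     
                                                     
                                                     
                                                     
                                                     
                 ┏━━━━━━━━━━━━━━━━━━━━━━━━━━━━━━━━━━━
                 ┃ Terminal                          
                 ┠───────────────────────────────────
                 ┃$ wc data.csv                      
                 ┃  27  40 271 data.csv              
                 ┃$ ls -la                           
                 ┃-rw-r--r--  1 user group     2100 A
                 ┃-rw-r--r--  1 user group    25026 M
                 ┃-rw-r--r--  1 user group    18693 J
                 ┃$ █                                
                 ┗━━━━━━━━━━━━━━━━━━━━━━━━━━━━━━━━━━━
                                                     
                                                     
                                                     
   ┏━━━━━━━━━━━━┏━━━━━━━━━━━━━━━━━━━━━━━━━━━━━━━━┓   
   ┃ ImageViewer┃ CalendarWidget                 ┃   
   ┠────────────┠────────────────────────────────┨   
   ┃            ┃          October 2027          ┃   
   ┃            ┃Mo Tu We Th Fr Sa Su            ┃   


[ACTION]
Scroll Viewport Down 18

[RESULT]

                                                     
   ┏━━━━━━━━━━━━┏━━━━━━━━━━━━━━━━━━━━━━━━━━━━━━━━┓   
   ┃ ImageViewer┃ CalendarWidget                 ┃   
   ┠────────────┠────────────────────────────────┨   
   ┃            ┃          October 2027          ┃   
   ┃            ┃Mo Tu We Th Fr Sa Su            ┃   
   ┃            ┃             1  2  3            ┃   
   ┃            ┃ 4  5  6  7  8*  9 10           ┃   
   ┃            ┃11 12 13 14 15 16 17            ┃   
   ┃            ┃18 19 20 21* 22 23 24           ┃   
   ┃         ▒  ┃25* 26 27 28* 29 30 31          ┃   
   ┃          █ ┃                                ┃   
   ┃         ▓▒ ┃                                ┃   
   ┗━━━━━━━━━━━━┃                                ┃   
                ┃                                ┃   
                ┃                                ┃   
                ┃                                ┃   
                ┃                                ┃   
                ┗━━━━━━━━━━━━━━━━━━━━━━━━━━━━━━━━┛   
                                                     
                                                     
                                                     
                                                     
                                                     


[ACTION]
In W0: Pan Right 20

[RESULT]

                                                     
   ┏━━━━━━━━━━━━┏━━━━━━━━━━━━━━━━━━━━━━━━━━━━━━━━┓   
   ┃ ImageViewer┃ CalendarWidget                 ┃   
   ┠────────────┠────────────────────────────────┨   
   ┃            ┃          October 2027          ┃   
   ┃            ┃Mo Tu We Th Fr Sa Su            ┃   
   ┃            ┃             1  2  3            ┃   
   ┃            ┃ 4  5  6  7  8*  9 10           ┃   
   ┃            ┃11 12 13 14 15 16 17            ┃   
   ┃            ┃18 19 20 21* 22 23 24           ┃   
   ┃▒           ┃25* 26 27 28* 29 30 31          ┃   
   ┃            ┃                                ┃   
   ┃▓           ┃                                ┃   
   ┗━━━━━━━━━━━━┃                                ┃   
                ┃                                ┃   
                ┃                                ┃   
                ┃                                ┃   
                ┃                                ┃   
                ┗━━━━━━━━━━━━━━━━━━━━━━━━━━━━━━━━┛   
                                                     
                                                     
                                                     
                                                     
                                                     


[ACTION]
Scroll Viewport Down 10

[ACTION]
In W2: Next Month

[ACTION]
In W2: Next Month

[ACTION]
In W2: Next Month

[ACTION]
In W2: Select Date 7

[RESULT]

                                                     
   ┏━━━━━━━━━━━━┏━━━━━━━━━━━━━━━━━━━━━━━━━━━━━━━━┓   
   ┃ ImageViewer┃ CalendarWidget                 ┃   
   ┠────────────┠────────────────────────────────┨   
   ┃            ┃          January 2028          ┃   
   ┃            ┃Mo Tu We Th Fr Sa Su            ┃   
   ┃            ┃                1  2            ┃   
   ┃            ┃ 3  4  5  6 [ 7]  8  9          ┃   
   ┃            ┃10 11 12 13 14 15 16            ┃   
   ┃            ┃17 18 19 20 21 22 23            ┃   
   ┃▒           ┃24 25 26 27 28 29 30            ┃   
   ┃            ┃31                              ┃   
   ┃▓           ┃                                ┃   
   ┗━━━━━━━━━━━━┃                                ┃   
                ┃                                ┃   
                ┃                                ┃   
                ┃                                ┃   
                ┃                                ┃   
                ┗━━━━━━━━━━━━━━━━━━━━━━━━━━━━━━━━┛   
                                                     
                                                     
                                                     
                                                     
                                                     


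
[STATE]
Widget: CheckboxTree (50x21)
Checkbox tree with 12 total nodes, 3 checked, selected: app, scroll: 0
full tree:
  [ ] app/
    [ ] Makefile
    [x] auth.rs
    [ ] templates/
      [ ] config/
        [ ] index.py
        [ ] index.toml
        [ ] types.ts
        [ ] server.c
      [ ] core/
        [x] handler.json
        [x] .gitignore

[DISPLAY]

>[-] app/                                         
   [ ] Makefile                                   
   [x] auth.rs                                    
   [-] templates/                                 
     [ ] config/                                  
       [ ] index.py                               
       [ ] index.toml                             
       [ ] types.ts                               
       [ ] server.c                               
     [x] core/                                    
       [x] handler.json                           
       [x] .gitignore                             
                                                  
                                                  
                                                  
                                                  
                                                  
                                                  
                                                  
                                                  
                                                  


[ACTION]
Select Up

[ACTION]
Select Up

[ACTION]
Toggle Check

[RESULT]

>[x] app/                                         
   [x] Makefile                                   
   [x] auth.rs                                    
   [x] templates/                                 
     [x] config/                                  
       [x] index.py                               
       [x] index.toml                             
       [x] types.ts                               
       [x] server.c                               
     [x] core/                                    
       [x] handler.json                           
       [x] .gitignore                             
                                                  
                                                  
                                                  
                                                  
                                                  
                                                  
                                                  
                                                  
                                                  


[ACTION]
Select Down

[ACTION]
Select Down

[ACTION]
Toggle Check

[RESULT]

 [-] app/                                         
   [x] Makefile                                   
>  [ ] auth.rs                                    
   [x] templates/                                 
     [x] config/                                  
       [x] index.py                               
       [x] index.toml                             
       [x] types.ts                               
       [x] server.c                               
     [x] core/                                    
       [x] handler.json                           
       [x] .gitignore                             
                                                  
                                                  
                                                  
                                                  
                                                  
                                                  
                                                  
                                                  
                                                  
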